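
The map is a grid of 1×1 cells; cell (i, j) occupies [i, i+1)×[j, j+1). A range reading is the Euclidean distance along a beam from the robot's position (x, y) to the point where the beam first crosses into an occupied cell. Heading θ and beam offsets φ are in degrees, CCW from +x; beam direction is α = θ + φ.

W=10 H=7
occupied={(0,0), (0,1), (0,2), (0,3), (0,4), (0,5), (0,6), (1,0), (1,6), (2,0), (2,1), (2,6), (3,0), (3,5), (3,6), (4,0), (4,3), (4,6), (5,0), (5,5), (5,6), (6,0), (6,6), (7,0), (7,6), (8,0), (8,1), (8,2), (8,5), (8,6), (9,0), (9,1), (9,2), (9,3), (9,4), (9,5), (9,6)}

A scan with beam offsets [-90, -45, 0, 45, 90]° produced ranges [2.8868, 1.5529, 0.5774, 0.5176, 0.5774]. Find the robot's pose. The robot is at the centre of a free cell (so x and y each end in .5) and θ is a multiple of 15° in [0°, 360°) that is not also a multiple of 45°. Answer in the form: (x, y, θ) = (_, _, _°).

(x, y, θ) = (6.5, 5.5, 60°)

Enumerate (i+0.5, j+0.5, θ) over the 33 free cells and 16 admissible headings. For each, cast all 5 beams and compare to the given ranges.
  (5.5, 4.5, 345°): beam 1 = 3.6235 ≠ 2.8868 ✗
  (5.5, 3.5, 300°): beam 1 = 0.5774 ≠ 2.8868 ✗
  (7.5, 5.5, 255°): beam 1 = 1.5529 ≠ 2.8868 ✗
  (8.5, 3.5, 285°): beam 1 = 5.7956 ≠ 2.8868 ✗
  …
  (6.5, 5.5, 60°): r_1=2.8868, r_2=1.5529, r_3=0.5774, r_4=0.5176, r_5=0.5774 — all match ✓
No second candidate reproduces the full scan.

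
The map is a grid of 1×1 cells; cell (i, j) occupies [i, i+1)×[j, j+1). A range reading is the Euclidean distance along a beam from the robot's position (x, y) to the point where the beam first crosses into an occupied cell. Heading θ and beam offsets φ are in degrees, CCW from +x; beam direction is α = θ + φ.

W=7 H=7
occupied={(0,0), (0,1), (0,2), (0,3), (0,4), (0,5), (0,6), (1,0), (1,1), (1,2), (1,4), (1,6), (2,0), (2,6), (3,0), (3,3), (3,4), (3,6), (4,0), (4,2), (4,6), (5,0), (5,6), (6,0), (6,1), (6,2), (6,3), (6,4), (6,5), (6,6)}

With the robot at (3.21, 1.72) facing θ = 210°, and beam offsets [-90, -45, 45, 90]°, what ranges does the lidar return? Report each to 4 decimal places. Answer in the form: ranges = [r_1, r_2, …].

beam 1: φ=-90°, α=120°
  direction (-0.5000, 0.8660); cell (3,1); t to first gridline: x 0.4200, y 0.3233 (then +2.0000 / +1.1547)
    (3,2) via y @ 0.3233
    (2,2) via x @ 0.4200
    (2,3) via y @ 1.4780
    (1,3) via x @ 2.4200
    (1,4) via y @ 2.6327  # hit
  → r_1 = 2.6327
beam 2: φ=-45°, α=165°
  direction (-0.9659, 0.2588); cell (3,1); t to first gridline: x 0.2174, y 1.0818 (then +1.0353 / +3.8637)
    (2,1) via x @ 0.2174
    (2,2) via y @ 1.0818
    (1,2) via x @ 1.2527  # hit
  → r_2 = 1.2527
beam 3: φ=45°, α=255°
  direction (-0.2588, -0.9659); cell (3,1); t to first gridline: x 0.8114, y 0.7454 (then +3.8637 / +1.0353)
    (3,0) via y @ 0.7454  # hit
  → r_3 = 0.7454
beam 4: φ=90°, α=300°
  direction (0.5000, -0.8660); cell (3,1); t to first gridline: x 1.5800, y 0.8314 (then +2.0000 / +1.1547)
    (3,0) via y @ 0.8314  # hit
  → r_4 = 0.8314

ranges = [2.6327, 1.2527, 0.7454, 0.8314]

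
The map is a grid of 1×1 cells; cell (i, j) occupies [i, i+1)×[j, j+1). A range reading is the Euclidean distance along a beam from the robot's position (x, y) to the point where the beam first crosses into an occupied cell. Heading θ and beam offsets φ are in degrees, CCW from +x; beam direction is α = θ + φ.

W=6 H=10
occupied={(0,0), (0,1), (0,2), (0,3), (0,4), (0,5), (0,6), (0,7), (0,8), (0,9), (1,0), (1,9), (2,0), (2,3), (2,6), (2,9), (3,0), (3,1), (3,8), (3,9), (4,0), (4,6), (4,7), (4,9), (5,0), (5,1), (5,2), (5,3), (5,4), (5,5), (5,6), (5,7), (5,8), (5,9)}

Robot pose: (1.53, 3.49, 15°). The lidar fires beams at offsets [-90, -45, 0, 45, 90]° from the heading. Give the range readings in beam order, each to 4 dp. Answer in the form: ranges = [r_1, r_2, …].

beam 1: φ=-90°, α=285°
  d=(0.2588,-0.9659)  start (1,3)  tX=1.8159 tY=0.5073  stride 1/|dx|=3.8637 1/|dy|=1.0353
    cross y-line → (1,2), t=0.5073
    cross y-line → (1,1), t=1.5426
    cross x-line → (2,1), t=1.8159
    cross y-line → (2,0), t=2.5778 (wall)
  → r_1 = 2.5778
beam 2: φ=-45°, α=330°
  d=(0.8660,-0.5000)  start (1,3)  tX=0.5427 tY=0.9800  stride 1/|dx|=1.1547 1/|dy|=2.0000
    cross x-line → (2,3), t=0.5427 (wall)
  → r_2 = 0.5427
beam 3: φ=0°, α=15°
  d=(0.9659,0.2588)  start (1,3)  tX=0.4866 tY=1.9705  stride 1/|dx|=1.0353 1/|dy|=3.8637
    cross x-line → (2,3), t=0.4866 (wall)
  → r_3 = 0.4866
beam 4: φ=45°, α=60°
  d=(0.5000,0.8660)  start (1,3)  tX=0.9400 tY=0.5889  stride 1/|dx|=2.0000 1/|dy|=1.1547
    cross y-line → (1,4), t=0.5889
    cross x-line → (2,4), t=0.9400
    cross y-line → (2,5), t=1.7436
    cross y-line → (2,6), t=2.8983 (wall)
  → r_4 = 2.8983
beam 5: φ=90°, α=105°
  d=(-0.2588,0.9659)  start (1,3)  tX=2.0478 tY=0.5280  stride 1/|dx|=3.8637 1/|dy|=1.0353
    cross y-line → (1,4), t=0.5280
    cross y-line → (1,5), t=1.5633
    cross x-line → (0,5), t=2.0478 (wall)
  → r_5 = 2.0478

ranges = [2.5778, 0.5427, 0.4866, 2.8983, 2.0478]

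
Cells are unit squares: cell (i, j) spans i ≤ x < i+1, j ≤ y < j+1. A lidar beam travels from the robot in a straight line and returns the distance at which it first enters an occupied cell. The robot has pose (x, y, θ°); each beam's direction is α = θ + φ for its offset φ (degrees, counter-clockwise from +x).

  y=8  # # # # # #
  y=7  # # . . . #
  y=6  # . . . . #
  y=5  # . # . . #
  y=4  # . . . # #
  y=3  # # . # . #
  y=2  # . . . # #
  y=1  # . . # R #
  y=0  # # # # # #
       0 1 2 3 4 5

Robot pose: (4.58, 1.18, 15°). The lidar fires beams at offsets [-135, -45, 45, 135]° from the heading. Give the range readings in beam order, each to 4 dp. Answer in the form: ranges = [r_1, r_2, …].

beam 1: φ=-135°, α=240°
  dir = (cos 240°, sin 240°) = (-0.5000, -0.8660); from cell (4,1)
  next x-line at t=1.1600, next y-line at t=0.2078; Δt_x=2.0000, Δt_y=1.1547
    y: enter (4,0) at t=0.2078 ← occupied
  → r_1 = 0.2078
beam 2: φ=-45°, α=330°
  dir = (cos 330°, sin 330°) = (0.8660, -0.5000); from cell (4,1)
  next x-line at t=0.4850, next y-line at t=0.3600; Δt_x=1.1547, Δt_y=2.0000
    y: enter (4,0) at t=0.3600 ← occupied
  → r_2 = 0.3600
beam 3: φ=45°, α=60°
  dir = (cos 60°, sin 60°) = (0.5000, 0.8660); from cell (4,1)
  next x-line at t=0.8400, next y-line at t=0.9469; Δt_x=2.0000, Δt_y=1.1547
    x: enter (5,1) at t=0.8400 ← occupied
  → r_3 = 0.8400
beam 4: φ=135°, α=150°
  dir = (cos 150°, sin 150°) = (-0.8660, 0.5000); from cell (4,1)
  next x-line at t=0.6697, next y-line at t=1.6400; Δt_x=1.1547, Δt_y=2.0000
    x: enter (3,1) at t=0.6697 ← occupied
  → r_4 = 0.6697

ranges = [0.2078, 0.3600, 0.8400, 0.6697]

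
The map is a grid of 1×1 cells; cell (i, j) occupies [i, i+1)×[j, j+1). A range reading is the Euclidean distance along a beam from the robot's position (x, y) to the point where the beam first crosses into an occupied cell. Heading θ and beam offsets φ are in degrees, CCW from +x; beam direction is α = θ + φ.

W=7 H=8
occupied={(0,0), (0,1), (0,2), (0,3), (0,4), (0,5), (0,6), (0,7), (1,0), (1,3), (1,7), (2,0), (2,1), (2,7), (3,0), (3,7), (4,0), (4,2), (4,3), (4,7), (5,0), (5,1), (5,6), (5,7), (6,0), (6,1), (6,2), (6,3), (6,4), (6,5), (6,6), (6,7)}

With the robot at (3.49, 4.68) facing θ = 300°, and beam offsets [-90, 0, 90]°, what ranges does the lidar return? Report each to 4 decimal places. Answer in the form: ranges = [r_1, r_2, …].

ranges = [1.7205, 1.0200, 2.6400]

beam 1: φ=-90°, α=210°
  cosα=-0.8660 sinα=-0.5000 | (3,4) | tMaxX 0.5658 tMaxY 1.3600 | tΔX 1.1547 tΔY 2.0000
    t=0.5658 [x] (2,4)
    t=1.3600 [y] (2,3)
    t=1.7205 [x] (1,3) — stop
  → r_1 = 1.7205
beam 2: φ=0°, α=300°
  cosα=0.5000 sinα=-0.8660 | (3,4) | tMaxX 1.0200 tMaxY 0.7852 | tΔX 2.0000 tΔY 1.1547
    t=0.7852 [y] (3,3)
    t=1.0200 [x] (4,3) — stop
  → r_2 = 1.0200
beam 3: φ=90°, α=30°
  cosα=0.8660 sinα=0.5000 | (3,4) | tMaxX 0.5889 tMaxY 0.6400 | tΔX 1.1547 tΔY 2.0000
    t=0.5889 [x] (4,4)
    t=0.6400 [y] (4,5)
    t=1.7436 [x] (5,5)
    t=2.6400 [y] (5,6) — stop
  → r_3 = 2.6400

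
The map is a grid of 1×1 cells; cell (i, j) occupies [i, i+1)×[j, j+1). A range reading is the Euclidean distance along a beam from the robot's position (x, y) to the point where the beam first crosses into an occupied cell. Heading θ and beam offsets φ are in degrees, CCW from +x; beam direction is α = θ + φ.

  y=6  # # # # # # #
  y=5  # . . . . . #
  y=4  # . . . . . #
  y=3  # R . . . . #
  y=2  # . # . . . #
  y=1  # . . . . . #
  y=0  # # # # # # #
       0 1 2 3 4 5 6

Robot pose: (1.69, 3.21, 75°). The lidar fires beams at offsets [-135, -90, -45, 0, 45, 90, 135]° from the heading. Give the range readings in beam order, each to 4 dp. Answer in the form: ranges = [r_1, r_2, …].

beam 1: φ=-135°, α=300°
  d=(0.5000,-0.8660)  start (1,3)  tX=0.6200 tY=0.2425  stride 1/|dx|=2.0000 1/|dy|=1.1547
    cross y-line → (1,2), t=0.2425
    cross x-line → (2,2), t=0.6200 (wall)
  → r_1 = 0.6200
beam 2: φ=-90°, α=345°
  d=(0.9659,-0.2588)  start (1,3)  tX=0.3209 tY=0.8114  stride 1/|dx|=1.0353 1/|dy|=3.8637
    cross x-line → (2,3), t=0.3209
    cross y-line → (2,2), t=0.8114 (wall)
  → r_2 = 0.8114
beam 3: φ=-45°, α=30°
  d=(0.8660,0.5000)  start (1,3)  tX=0.3580 tY=1.5800  stride 1/|dx|=1.1547 1/|dy|=2.0000
    cross x-line → (2,3), t=0.3580
    cross x-line → (3,3), t=1.5127
    cross y-line → (3,4), t=1.5800
    cross x-line → (4,4), t=2.6674
    cross y-line → (4,5), t=3.5800
    cross x-line → (5,5), t=3.8221
    cross x-line → (6,5), t=4.9768 (wall)
  → r_3 = 4.9768
beam 4: φ=0°, α=75°
  d=(0.2588,0.9659)  start (1,3)  tX=1.1977 tY=0.8179  stride 1/|dx|=3.8637 1/|dy|=1.0353
    cross y-line → (1,4), t=0.8179
    cross x-line → (2,4), t=1.1977
    cross y-line → (2,5), t=1.8531
    cross y-line → (2,6), t=2.8884 (wall)
  → r_4 = 2.8884
beam 5: φ=45°, α=120°
  d=(-0.5000,0.8660)  start (1,3)  tX=1.3800 tY=0.9122  stride 1/|dx|=2.0000 1/|dy|=1.1547
    cross y-line → (1,4), t=0.9122
    cross x-line → (0,4), t=1.3800 (wall)
  → r_5 = 1.3800
beam 6: φ=90°, α=165°
  d=(-0.9659,0.2588)  start (1,3)  tX=0.7143 tY=3.0523  stride 1/|dx|=1.0353 1/|dy|=3.8637
    cross x-line → (0,3), t=0.7143 (wall)
  → r_6 = 0.7143
beam 7: φ=135°, α=210°
  d=(-0.8660,-0.5000)  start (1,3)  tX=0.7967 tY=0.4200  stride 1/|dx|=1.1547 1/|dy|=2.0000
    cross y-line → (1,2), t=0.4200
    cross x-line → (0,2), t=0.7967 (wall)
  → r_7 = 0.7967

ranges = [0.6200, 0.8114, 4.9768, 2.8884, 1.3800, 0.7143, 0.7967]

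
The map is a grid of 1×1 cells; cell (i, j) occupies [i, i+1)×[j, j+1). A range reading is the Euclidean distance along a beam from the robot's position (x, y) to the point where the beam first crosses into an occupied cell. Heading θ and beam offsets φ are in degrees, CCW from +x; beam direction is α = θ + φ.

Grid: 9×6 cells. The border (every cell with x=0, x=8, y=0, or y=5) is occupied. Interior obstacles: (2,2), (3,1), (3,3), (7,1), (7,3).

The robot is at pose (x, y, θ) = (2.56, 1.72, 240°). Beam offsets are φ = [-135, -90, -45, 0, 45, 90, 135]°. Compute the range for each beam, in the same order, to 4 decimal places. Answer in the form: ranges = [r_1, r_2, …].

ranges = [0.2899, 0.5600, 1.6150, 0.8314, 0.7454, 0.5081, 0.4555]

beam 1: φ=-135°, α=105°
  cosα=-0.2588 sinα=0.9659 | (2,1) | tMaxX 2.1637 tMaxY 0.2899 | tΔX 3.8637 tΔY 1.0353
    t=0.2899 [y] (2,2) — stop
  → r_1 = 0.2899
beam 2: φ=-90°, α=150°
  cosα=-0.8660 sinα=0.5000 | (2,1) | tMaxX 0.6466 tMaxY 0.5600 | tΔX 1.1547 tΔY 2.0000
    t=0.5600 [y] (2,2) — stop
  → r_2 = 0.5600
beam 3: φ=-45°, α=195°
  cosα=-0.9659 sinα=-0.2588 | (2,1) | tMaxX 0.5798 tMaxY 2.7819 | tΔX 1.0353 tΔY 3.8637
    t=0.5798 [x] (1,1)
    t=1.6150 [x] (0,1) — stop
  → r_3 = 1.6150
beam 4: φ=0°, α=240°
  cosα=-0.5000 sinα=-0.8660 | (2,1) | tMaxX 1.1200 tMaxY 0.8314 | tΔX 2.0000 tΔY 1.1547
    t=0.8314 [y] (2,0) — stop
  → r_4 = 0.8314
beam 5: φ=45°, α=285°
  cosα=0.2588 sinα=-0.9659 | (2,1) | tMaxX 1.7000 tMaxY 0.7454 | tΔX 3.8637 tΔY 1.0353
    t=0.7454 [y] (2,0) — stop
  → r_5 = 0.7454
beam 6: φ=90°, α=330°
  cosα=0.8660 sinα=-0.5000 | (2,1) | tMaxX 0.5081 tMaxY 1.4400 | tΔX 1.1547 tΔY 2.0000
    t=0.5081 [x] (3,1) — stop
  → r_6 = 0.5081
beam 7: φ=135°, α=15°
  cosα=0.9659 sinα=0.2588 | (2,1) | tMaxX 0.4555 tMaxY 1.0818 | tΔX 1.0353 tΔY 3.8637
    t=0.4555 [x] (3,1) — stop
  → r_7 = 0.4555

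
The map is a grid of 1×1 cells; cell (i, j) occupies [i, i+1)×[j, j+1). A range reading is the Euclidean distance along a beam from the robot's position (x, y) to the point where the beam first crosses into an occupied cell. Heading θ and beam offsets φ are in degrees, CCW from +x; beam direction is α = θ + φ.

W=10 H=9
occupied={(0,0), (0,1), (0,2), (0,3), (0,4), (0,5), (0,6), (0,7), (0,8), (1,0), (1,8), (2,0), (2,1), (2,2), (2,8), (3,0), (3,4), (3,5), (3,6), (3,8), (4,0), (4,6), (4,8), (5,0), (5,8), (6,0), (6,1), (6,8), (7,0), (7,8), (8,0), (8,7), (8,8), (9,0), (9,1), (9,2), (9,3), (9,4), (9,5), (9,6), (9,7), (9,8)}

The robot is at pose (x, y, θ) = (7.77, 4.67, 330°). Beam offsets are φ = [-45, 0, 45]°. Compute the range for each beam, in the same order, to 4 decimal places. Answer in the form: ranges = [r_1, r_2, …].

ranges = [3.7995, 1.4203, 1.2734]

beam 1: φ=-45°, α=285°
  cosα=0.2588 sinα=-0.9659 | (7,4) | tMaxX 0.8887 tMaxY 0.6936 | tΔX 3.8637 tΔY 1.0353
    t=0.6936 [y] (7,3)
    t=0.8887 [x] (8,3)
    t=1.7289 [y] (8,2)
    t=2.7642 [y] (8,1)
    t=3.7995 [y] (8,0) — stop
  → r_1 = 3.7995
beam 2: φ=0°, α=330°
  cosα=0.8660 sinα=-0.5000 | (7,4) | tMaxX 0.2656 tMaxY 1.3400 | tΔX 1.1547 tΔY 2.0000
    t=0.2656 [x] (8,4)
    t=1.3400 [y] (8,3)
    t=1.4203 [x] (9,3) — stop
  → r_2 = 1.4203
beam 3: φ=45°, α=15°
  cosα=0.9659 sinα=0.2588 | (7,4) | tMaxX 0.2381 tMaxY 1.2750 | tΔX 1.0353 tΔY 3.8637
    t=0.2381 [x] (8,4)
    t=1.2734 [x] (9,4) — stop
  → r_3 = 1.2734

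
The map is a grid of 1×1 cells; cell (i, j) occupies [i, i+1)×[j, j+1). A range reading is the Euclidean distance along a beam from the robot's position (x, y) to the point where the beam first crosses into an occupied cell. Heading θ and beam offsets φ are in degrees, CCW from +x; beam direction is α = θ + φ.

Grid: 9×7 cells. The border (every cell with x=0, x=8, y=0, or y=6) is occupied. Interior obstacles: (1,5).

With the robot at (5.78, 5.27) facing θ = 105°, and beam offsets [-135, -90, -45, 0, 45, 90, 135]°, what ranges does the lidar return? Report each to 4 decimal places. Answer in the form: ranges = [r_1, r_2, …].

beam 1: φ=-135°, α=330°
  direction (0.8660, -0.5000); cell (5,5); t to first gridline: x 0.2540, y 0.5400 (then +1.1547 / +2.0000)
    (6,5) via x @ 0.2540
    (6,4) via y @ 0.5400
    (7,4) via x @ 1.4087
    (7,3) via y @ 2.5400
    (8,3) via x @ 2.5634  # hit
  → r_1 = 2.5634
beam 2: φ=-90°, α=15°
  direction (0.9659, 0.2588); cell (5,5); t to first gridline: x 0.2278, y 2.8205 (then +1.0353 / +3.8637)
    (6,5) via x @ 0.2278
    (7,5) via x @ 1.2630
    (8,5) via x @ 2.2983  # hit
  → r_2 = 2.2983
beam 3: φ=-45°, α=60°
  direction (0.5000, 0.8660); cell (5,5); t to first gridline: x 0.4400, y 0.8429 (then +2.0000 / +1.1547)
    (6,5) via x @ 0.4400
    (6,6) via y @ 0.8429  # hit
  → r_3 = 0.8429
beam 4: φ=0°, α=105°
  direction (-0.2588, 0.9659); cell (5,5); t to first gridline: x 3.0137, y 0.7558 (then +3.8637 / +1.0353)
    (5,6) via y @ 0.7558  # hit
  → r_4 = 0.7558
beam 5: φ=45°, α=150°
  direction (-0.8660, 0.5000); cell (5,5); t to first gridline: x 0.9007, y 1.4600 (then +1.1547 / +2.0000)
    (4,5) via x @ 0.9007
    (4,6) via y @ 1.4600  # hit
  → r_5 = 1.4600
beam 6: φ=90°, α=195°
  direction (-0.9659, -0.2588); cell (5,5); t to first gridline: x 0.8075, y 1.0432 (then +1.0353 / +3.8637)
    (4,5) via x @ 0.8075
    (4,4) via y @ 1.0432
    (3,4) via x @ 1.8428
    (2,4) via x @ 2.8781
    (1,4) via x @ 3.9133
    (1,3) via y @ 4.9069
    (0,3) via x @ 4.9486  # hit
  → r_6 = 4.9486
beam 7: φ=135°, α=240°
  direction (-0.5000, -0.8660); cell (5,5); t to first gridline: x 1.5600, y 0.3118 (then +2.0000 / +1.1547)
    (5,4) via y @ 0.3118
    (5,3) via y @ 1.4665
    (4,3) via x @ 1.5600
    (4,2) via y @ 2.6212
    (3,2) via x @ 3.5600
    (3,1) via y @ 3.7759
    (3,0) via y @ 4.9306  # hit
  → r_7 = 4.9306

ranges = [2.5634, 2.2983, 0.8429, 0.7558, 1.4600, 4.9486, 4.9306]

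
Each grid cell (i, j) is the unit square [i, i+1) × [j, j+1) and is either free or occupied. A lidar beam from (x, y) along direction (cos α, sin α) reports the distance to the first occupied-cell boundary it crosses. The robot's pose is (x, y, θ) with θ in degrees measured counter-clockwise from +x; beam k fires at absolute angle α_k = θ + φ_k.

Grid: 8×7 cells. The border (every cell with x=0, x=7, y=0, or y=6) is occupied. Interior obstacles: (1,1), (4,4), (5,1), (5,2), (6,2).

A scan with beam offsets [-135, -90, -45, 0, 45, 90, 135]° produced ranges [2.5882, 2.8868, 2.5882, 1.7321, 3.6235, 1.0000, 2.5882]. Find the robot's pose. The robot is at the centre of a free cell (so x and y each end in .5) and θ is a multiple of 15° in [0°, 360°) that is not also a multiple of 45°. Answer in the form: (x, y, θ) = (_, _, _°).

(x, y, θ) = (3.5, 3.5, 330°)

The pose lattice has 25·16 = 400 candidates. Test each by forward raycasting.
  (3.5, 3.5, 165°): beam 1 = 1.0000 ≠ 2.5882 ✗
  (1.5, 2.5, 15°): beam 1 = 0.5774 ≠ 2.5882 ✗
  (2.5, 1.5, 105°): beam 1 = 1.0000 ≠ 2.5882 ✗
  (2.5, 2.5, 75°): beam 1 = 1.7321 ≠ 2.5882 ✗
  (2.5, 1.5, 330°): beam 1 = 0.5176 ≠ 2.5882 ✗
  …
  (3.5, 3.5, 330°): r_1=2.5882, r_2=2.8868, r_3=2.5882, r_4=1.7321, r_5=3.6235, r_6=1.0000, r_7=2.5882 — all match ✓
Unique over the lattice → pose = (3.5, 3.5, 330°).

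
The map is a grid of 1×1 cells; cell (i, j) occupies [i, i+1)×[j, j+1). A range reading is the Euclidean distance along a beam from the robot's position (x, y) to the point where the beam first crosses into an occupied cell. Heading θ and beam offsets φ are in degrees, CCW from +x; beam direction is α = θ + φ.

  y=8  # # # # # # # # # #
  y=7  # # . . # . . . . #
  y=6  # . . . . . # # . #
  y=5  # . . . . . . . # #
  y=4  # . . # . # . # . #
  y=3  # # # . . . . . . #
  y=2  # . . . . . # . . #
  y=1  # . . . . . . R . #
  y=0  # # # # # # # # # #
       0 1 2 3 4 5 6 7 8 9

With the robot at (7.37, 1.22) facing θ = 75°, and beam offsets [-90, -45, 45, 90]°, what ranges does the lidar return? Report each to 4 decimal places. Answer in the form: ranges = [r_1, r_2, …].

beam 1: φ=-90°, α=345°
  d=(0.9659,-0.2588)  start (7,1)  tX=0.6522 tY=0.8500  stride 1/|dx|=1.0353 1/|dy|=3.8637
    cross x-line → (8,1), t=0.6522
    cross y-line → (8,0), t=0.8500 (wall)
  → r_1 = 0.8500
beam 2: φ=-45°, α=30°
  d=(0.8660,0.5000)  start (7,1)  tX=0.7275 tY=1.5600  stride 1/|dx|=1.1547 1/|dy|=2.0000
    cross x-line → (8,1), t=0.7275
    cross y-line → (8,2), t=1.5600
    cross x-line → (9,2), t=1.8822 (wall)
  → r_2 = 1.8822
beam 3: φ=45°, α=120°
  d=(-0.5000,0.8660)  start (7,1)  tX=0.7400 tY=0.9007  stride 1/|dx|=2.0000 1/|dy|=1.1547
    cross x-line → (6,1), t=0.7400
    cross y-line → (6,2), t=0.9007 (wall)
  → r_3 = 0.9007
beam 4: φ=90°, α=165°
  d=(-0.9659,0.2588)  start (7,1)  tX=0.3831 tY=3.0137  stride 1/|dx|=1.0353 1/|dy|=3.8637
    cross x-line → (6,1), t=0.3831
    cross x-line → (5,1), t=1.4183
    cross x-line → (4,1), t=2.4536
    cross y-line → (4,2), t=3.0137
    cross x-line → (3,2), t=3.4889
    cross x-line → (2,2), t=4.5242
    cross x-line → (1,2), t=5.5594
    cross x-line → (0,2), t=6.5947 (wall)
  → r_4 = 6.5947

ranges = [0.8500, 1.8822, 0.9007, 6.5947]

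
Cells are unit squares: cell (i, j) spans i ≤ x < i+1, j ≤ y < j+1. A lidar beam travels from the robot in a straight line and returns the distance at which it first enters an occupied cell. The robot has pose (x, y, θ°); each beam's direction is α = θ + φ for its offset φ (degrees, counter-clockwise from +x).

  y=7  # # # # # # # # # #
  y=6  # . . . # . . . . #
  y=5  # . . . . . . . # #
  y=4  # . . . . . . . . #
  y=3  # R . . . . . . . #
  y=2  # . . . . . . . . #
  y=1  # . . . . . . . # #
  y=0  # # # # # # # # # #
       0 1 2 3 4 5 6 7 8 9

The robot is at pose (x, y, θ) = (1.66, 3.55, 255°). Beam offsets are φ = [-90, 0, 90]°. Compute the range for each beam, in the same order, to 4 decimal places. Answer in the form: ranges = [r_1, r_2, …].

ranges = [0.6833, 2.5500, 6.5637]

beam 1: φ=-90°, α=165°
  cosα=-0.9659 sinα=0.2588 | (1,3) | tMaxX 0.6833 tMaxY 1.7387 | tΔX 1.0353 tΔY 3.8637
    t=0.6833 [x] (0,3) — stop
  → r_1 = 0.6833
beam 2: φ=0°, α=255°
  cosα=-0.2588 sinα=-0.9659 | (1,3) | tMaxX 2.5500 tMaxY 0.5694 | tΔX 3.8637 tΔY 1.0353
    t=0.5694 [y] (1,2)
    t=1.6047 [y] (1,1)
    t=2.5500 [x] (0,1) — stop
  → r_2 = 2.5500
beam 3: φ=90°, α=345°
  cosα=0.9659 sinα=-0.2588 | (1,3) | tMaxX 0.3520 tMaxY 2.1250 | tΔX 1.0353 tΔY 3.8637
    t=0.3520 [x] (2,3)
    t=1.3873 [x] (3,3)
    t=2.1250 [y] (3,2)
    t=2.4225 [x] (4,2)
    t=3.4578 [x] (5,2)
    t=4.4931 [x] (6,2)
    t=5.5284 [x] (7,2)
    t=5.9887 [y] (7,1)
    t=6.5637 [x] (8,1) — stop
  → r_3 = 6.5637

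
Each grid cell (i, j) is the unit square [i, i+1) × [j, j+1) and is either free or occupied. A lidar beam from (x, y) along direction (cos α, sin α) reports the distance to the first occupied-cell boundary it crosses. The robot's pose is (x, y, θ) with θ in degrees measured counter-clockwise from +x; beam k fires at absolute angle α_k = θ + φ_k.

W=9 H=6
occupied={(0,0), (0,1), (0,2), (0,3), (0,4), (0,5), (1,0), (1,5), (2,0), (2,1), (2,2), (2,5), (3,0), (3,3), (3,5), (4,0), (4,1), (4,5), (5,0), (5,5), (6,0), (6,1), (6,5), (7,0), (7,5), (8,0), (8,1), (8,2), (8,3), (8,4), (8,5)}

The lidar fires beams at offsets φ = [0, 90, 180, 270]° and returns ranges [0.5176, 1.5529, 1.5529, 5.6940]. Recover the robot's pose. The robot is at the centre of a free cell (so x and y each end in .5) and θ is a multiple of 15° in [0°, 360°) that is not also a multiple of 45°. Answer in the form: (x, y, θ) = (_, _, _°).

The pose lattice has 23·16 = 368 candidates. Test each by forward raycasting.
  (2.5, 4.5, 30°): beam 1 = 1.0000 ≠ 0.5176 ✗
  (4.5, 2.5, 240°): beam 1 = 0.5774 ≠ 0.5176 ✗
  (6.5, 2.5, 210°): beam 1 = 1.7321 ≠ 0.5176 ✗
  …
  (2.5, 4.5, 75°): r_1=0.5176, r_2=1.5529, r_3=1.5529, r_4=5.6940 — all match ✓
Only this pose fits every beam.

(x, y, θ) = (2.5, 4.5, 75°)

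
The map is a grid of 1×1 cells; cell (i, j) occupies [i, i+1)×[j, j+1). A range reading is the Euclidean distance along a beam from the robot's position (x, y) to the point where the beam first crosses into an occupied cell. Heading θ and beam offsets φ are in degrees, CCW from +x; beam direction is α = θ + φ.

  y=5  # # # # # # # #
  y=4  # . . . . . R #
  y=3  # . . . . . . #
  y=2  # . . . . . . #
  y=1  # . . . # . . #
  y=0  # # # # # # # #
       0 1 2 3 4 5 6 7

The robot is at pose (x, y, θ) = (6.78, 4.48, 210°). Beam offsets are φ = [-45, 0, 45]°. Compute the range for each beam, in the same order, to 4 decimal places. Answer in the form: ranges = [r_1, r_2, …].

beam 1: φ=-45°, α=165°
  dir = (cos 165°, sin 165°) = (-0.9659, 0.2588); from cell (6,4)
  next x-line at t=0.8075, next y-line at t=2.0091; Δt_x=1.0353, Δt_y=3.8637
    x: enter (5,4) at t=0.8075
    x: enter (4,4) at t=1.8428
    y: enter (4,5) at t=2.0091 ← occupied
  → r_1 = 2.0091
beam 2: φ=0°, α=210°
  dir = (cos 210°, sin 210°) = (-0.8660, -0.5000); from cell (6,4)
  next x-line at t=0.9007, next y-line at t=0.9600; Δt_x=1.1547, Δt_y=2.0000
    x: enter (5,4) at t=0.9007
    y: enter (5,3) at t=0.9600
    x: enter (4,3) at t=2.0554
    y: enter (4,2) at t=2.9600
    x: enter (3,2) at t=3.2101
    x: enter (2,2) at t=4.3648
    y: enter (2,1) at t=4.9600
    x: enter (1,1) at t=5.5195
    x: enter (0,1) at t=6.6742 ← occupied
  → r_2 = 6.6742
beam 3: φ=45°, α=255°
  dir = (cos 255°, sin 255°) = (-0.2588, -0.9659); from cell (6,4)
  next x-line at t=3.0137, next y-line at t=0.4969; Δt_x=3.8637, Δt_y=1.0353
    y: enter (6,3) at t=0.4969
    y: enter (6,2) at t=1.5322
    y: enter (6,1) at t=2.5675
    x: enter (5,1) at t=3.0137
    y: enter (5,0) at t=3.6028 ← occupied
  → r_3 = 3.6028

ranges = [2.0091, 6.6742, 3.6028]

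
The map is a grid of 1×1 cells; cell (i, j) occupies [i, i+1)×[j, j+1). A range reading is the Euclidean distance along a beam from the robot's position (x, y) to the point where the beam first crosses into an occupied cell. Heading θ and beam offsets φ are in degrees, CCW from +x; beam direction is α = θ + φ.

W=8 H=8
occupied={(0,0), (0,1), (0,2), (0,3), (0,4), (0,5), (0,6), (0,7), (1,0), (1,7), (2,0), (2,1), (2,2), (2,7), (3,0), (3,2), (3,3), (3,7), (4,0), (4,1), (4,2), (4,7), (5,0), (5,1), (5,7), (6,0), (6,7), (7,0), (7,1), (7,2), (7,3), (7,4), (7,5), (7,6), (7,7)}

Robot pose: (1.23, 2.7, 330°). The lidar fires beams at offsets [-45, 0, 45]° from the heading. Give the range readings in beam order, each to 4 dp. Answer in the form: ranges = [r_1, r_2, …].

beam 1: φ=-45°, α=285°
  direction (0.2588, -0.9659); cell (1,2); t to first gridline: x 2.9751, y 0.7247 (then +3.8637 / +1.0353)
    (1,1) via y @ 0.7247
    (1,0) via y @ 1.7600  # hit
  → r_1 = 1.7600
beam 2: φ=0°, α=330°
  direction (0.8660, -0.5000); cell (1,2); t to first gridline: x 0.8891, y 1.4000 (then +1.1547 / +2.0000)
    (2,2) via x @ 0.8891  # hit
  → r_2 = 0.8891
beam 3: φ=45°, α=15°
  direction (0.9659, 0.2588); cell (1,2); t to first gridline: x 0.7972, y 1.1591 (then +1.0353 / +3.8637)
    (2,2) via x @ 0.7972  # hit
  → r_3 = 0.7972

ranges = [1.7600, 0.8891, 0.7972]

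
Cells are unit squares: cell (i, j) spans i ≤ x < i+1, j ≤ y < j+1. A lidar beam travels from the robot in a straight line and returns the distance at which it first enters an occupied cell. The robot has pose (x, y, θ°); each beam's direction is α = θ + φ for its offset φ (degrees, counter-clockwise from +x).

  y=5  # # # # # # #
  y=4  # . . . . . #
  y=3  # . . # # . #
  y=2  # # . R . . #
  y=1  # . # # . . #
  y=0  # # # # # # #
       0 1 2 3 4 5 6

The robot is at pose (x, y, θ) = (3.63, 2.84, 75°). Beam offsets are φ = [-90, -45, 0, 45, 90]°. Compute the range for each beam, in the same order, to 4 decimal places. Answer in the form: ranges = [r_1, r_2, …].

beam 1: φ=-90°, α=345°
  dir = (cos 345°, sin 345°) = (0.9659, -0.2588); from cell (3,2)
  next x-line at t=0.3831, next y-line at t=3.2455; Δt_x=1.0353, Δt_y=3.8637
    x: enter (4,2) at t=0.3831
    x: enter (5,2) at t=1.4183
    x: enter (6,2) at t=2.4536 ← occupied
  → r_1 = 2.4536
beam 2: φ=-45°, α=30°
  dir = (cos 30°, sin 30°) = (0.8660, 0.5000); from cell (3,2)
  next x-line at t=0.4272, next y-line at t=0.3200; Δt_x=1.1547, Δt_y=2.0000
    y: enter (3,3) at t=0.3200 ← occupied
  → r_2 = 0.3200
beam 3: φ=0°, α=75°
  dir = (cos 75°, sin 75°) = (0.2588, 0.9659); from cell (3,2)
  next x-line at t=1.4296, next y-line at t=0.1656; Δt_x=3.8637, Δt_y=1.0353
    y: enter (3,3) at t=0.1656 ← occupied
  → r_3 = 0.1656
beam 4: φ=45°, α=120°
  dir = (cos 120°, sin 120°) = (-0.5000, 0.8660); from cell (3,2)
  next x-line at t=1.2600, next y-line at t=0.1848; Δt_x=2.0000, Δt_y=1.1547
    y: enter (3,3) at t=0.1848 ← occupied
  → r_4 = 0.1848
beam 5: φ=90°, α=165°
  dir = (cos 165°, sin 165°) = (-0.9659, 0.2588); from cell (3,2)
  next x-line at t=0.6522, next y-line at t=0.6182; Δt_x=1.0353, Δt_y=3.8637
    y: enter (3,3) at t=0.6182 ← occupied
  → r_5 = 0.6182

ranges = [2.4536, 0.3200, 0.1656, 0.1848, 0.6182]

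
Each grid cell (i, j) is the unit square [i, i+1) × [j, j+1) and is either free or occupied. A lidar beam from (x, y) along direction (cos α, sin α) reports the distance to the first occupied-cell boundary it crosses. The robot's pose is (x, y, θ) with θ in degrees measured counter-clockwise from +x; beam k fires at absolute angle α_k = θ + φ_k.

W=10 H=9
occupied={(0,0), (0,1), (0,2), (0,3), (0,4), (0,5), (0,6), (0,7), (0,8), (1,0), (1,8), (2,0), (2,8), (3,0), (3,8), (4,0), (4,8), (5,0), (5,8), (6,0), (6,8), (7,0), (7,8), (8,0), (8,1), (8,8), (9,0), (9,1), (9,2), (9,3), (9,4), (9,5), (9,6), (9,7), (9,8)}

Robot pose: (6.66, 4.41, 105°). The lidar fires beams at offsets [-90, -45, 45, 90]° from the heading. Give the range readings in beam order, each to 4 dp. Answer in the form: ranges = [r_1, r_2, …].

ranges = [2.4225, 4.1454, 6.5356, 5.8597]

beam 1: φ=-90°, α=15°
  cosα=0.9659 sinα=0.2588 | (6,4) | tMaxX 0.3520 tMaxY 2.2796 | tΔX 1.0353 tΔY 3.8637
    t=0.3520 [x] (7,4)
    t=1.3873 [x] (8,4)
    t=2.2796 [y] (8,5)
    t=2.4225 [x] (9,5) — stop
  → r_1 = 2.4225
beam 2: φ=-45°, α=60°
  cosα=0.5000 sinα=0.8660 | (6,4) | tMaxX 0.6800 tMaxY 0.6813 | tΔX 2.0000 tΔY 1.1547
    t=0.6800 [x] (7,4)
    t=0.6813 [y] (7,5)
    t=1.8360 [y] (7,6)
    t=2.6800 [x] (8,6)
    t=2.9907 [y] (8,7)
    t=4.1454 [y] (8,8) — stop
  → r_2 = 4.1454
beam 3: φ=45°, α=150°
  cosα=-0.8660 sinα=0.5000 | (6,4) | tMaxX 0.7621 tMaxY 1.1800 | tΔX 1.1547 tΔY 2.0000
    t=0.7621 [x] (5,4)
    t=1.1800 [y] (5,5)
    t=1.9168 [x] (4,5)
    t=3.0715 [x] (3,5)
    t=3.1800 [y] (3,6)
    t=4.2262 [x] (2,6)
    t=5.1800 [y] (2,7)
    t=5.3809 [x] (1,7)
    t=6.5356 [x] (0,7) — stop
  → r_3 = 6.5356
beam 4: φ=90°, α=195°
  cosα=-0.9659 sinα=-0.2588 | (6,4) | tMaxX 0.6833 tMaxY 1.5841 | tΔX 1.0353 tΔY 3.8637
    t=0.6833 [x] (5,4)
    t=1.5841 [y] (5,3)
    t=1.7186 [x] (4,3)
    t=2.7538 [x] (3,3)
    t=3.7891 [x] (2,3)
    t=4.8244 [x] (1,3)
    t=5.4478 [y] (1,2)
    t=5.8597 [x] (0,2) — stop
  → r_4 = 5.8597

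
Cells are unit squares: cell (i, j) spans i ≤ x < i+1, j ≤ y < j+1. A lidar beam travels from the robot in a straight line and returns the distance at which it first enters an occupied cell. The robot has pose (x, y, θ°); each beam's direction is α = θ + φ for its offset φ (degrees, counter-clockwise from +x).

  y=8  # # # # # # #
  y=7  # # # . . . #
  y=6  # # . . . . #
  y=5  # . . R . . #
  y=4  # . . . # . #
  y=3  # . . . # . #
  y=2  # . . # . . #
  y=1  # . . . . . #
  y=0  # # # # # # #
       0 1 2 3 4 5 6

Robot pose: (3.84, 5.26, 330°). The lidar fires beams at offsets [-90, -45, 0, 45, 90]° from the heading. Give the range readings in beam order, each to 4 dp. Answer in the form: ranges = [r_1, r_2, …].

ranges = [4.9190, 0.6182, 0.5200, 2.2362, 3.1639]

beam 1: φ=-90°, α=240°
  d=(-0.5000,-0.8660)  start (3,5)  tX=1.6800 tY=0.3002  stride 1/|dx|=2.0000 1/|dy|=1.1547
    cross y-line → (3,4), t=0.3002
    cross y-line → (3,3), t=1.4549
    cross x-line → (2,3), t=1.6800
    cross y-line → (2,2), t=2.6096
    cross x-line → (1,2), t=3.6800
    cross y-line → (1,1), t=3.7643
    cross y-line → (1,0), t=4.9190 (wall)
  → r_1 = 4.9190
beam 2: φ=-45°, α=285°
  d=(0.2588,-0.9659)  start (3,5)  tX=0.6182 tY=0.2692  stride 1/|dx|=3.8637 1/|dy|=1.0353
    cross y-line → (3,4), t=0.2692
    cross x-line → (4,4), t=0.6182 (wall)
  → r_2 = 0.6182
beam 3: φ=0°, α=330°
  d=(0.8660,-0.5000)  start (3,5)  tX=0.1848 tY=0.5200  stride 1/|dx|=1.1547 1/|dy|=2.0000
    cross x-line → (4,5), t=0.1848
    cross y-line → (4,4), t=0.5200 (wall)
  → r_3 = 0.5200
beam 4: φ=45°, α=15°
  d=(0.9659,0.2588)  start (3,5)  tX=0.1656 tY=2.8591  stride 1/|dx|=1.0353 1/|dy|=3.8637
    cross x-line → (4,5), t=0.1656
    cross x-line → (5,5), t=1.2009
    cross x-line → (6,5), t=2.2362 (wall)
  → r_4 = 2.2362
beam 5: φ=90°, α=60°
  d=(0.5000,0.8660)  start (3,5)  tX=0.3200 tY=0.8545  stride 1/|dx|=2.0000 1/|dy|=1.1547
    cross x-line → (4,5), t=0.3200
    cross y-line → (4,6), t=0.8545
    cross y-line → (4,7), t=2.0092
    cross x-line → (5,7), t=2.3200
    cross y-line → (5,8), t=3.1639 (wall)
  → r_5 = 3.1639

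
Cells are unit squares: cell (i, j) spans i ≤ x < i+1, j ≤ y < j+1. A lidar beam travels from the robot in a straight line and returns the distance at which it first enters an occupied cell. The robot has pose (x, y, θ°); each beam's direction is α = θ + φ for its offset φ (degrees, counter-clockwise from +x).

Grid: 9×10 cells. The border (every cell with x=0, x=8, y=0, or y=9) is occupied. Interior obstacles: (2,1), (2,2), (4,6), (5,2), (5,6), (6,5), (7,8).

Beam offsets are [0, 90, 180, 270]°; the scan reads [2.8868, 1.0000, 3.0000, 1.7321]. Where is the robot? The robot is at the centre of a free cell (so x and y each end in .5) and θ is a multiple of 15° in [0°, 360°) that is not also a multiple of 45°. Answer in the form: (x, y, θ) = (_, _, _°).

(x, y, θ) = (3.5, 7.5, 210°)

Candidates: 49 free-cell centres × 16 headings = 784 poses. Raycast each; keep the one whose scan matches to 4 dp.
  (2.5, 6.5, 345°): beam 1 = 1.5529 ≠ 2.8868 ✗
  (7.5, 4.5, 30°): beam 1 = 0.5774 ≠ 2.8868 ✗
  (5.5, 1.5, 120°): beam 1 = 0.5774 ≠ 2.8868 ✗
  (1.5, 7.5, 75°): beam 1 = 1.5529 ≠ 2.8868 ✗
  (2.5, 6.5, 150°): beam 1 = 1.7321 ≠ 2.8868 ✗
  …
  (3.5, 7.5, 210°): r_1=2.8868, r_2=1.0000, r_3=3.0000, r_4=1.7321 — all match ✓
Unique over the lattice → pose = (3.5, 7.5, 210°).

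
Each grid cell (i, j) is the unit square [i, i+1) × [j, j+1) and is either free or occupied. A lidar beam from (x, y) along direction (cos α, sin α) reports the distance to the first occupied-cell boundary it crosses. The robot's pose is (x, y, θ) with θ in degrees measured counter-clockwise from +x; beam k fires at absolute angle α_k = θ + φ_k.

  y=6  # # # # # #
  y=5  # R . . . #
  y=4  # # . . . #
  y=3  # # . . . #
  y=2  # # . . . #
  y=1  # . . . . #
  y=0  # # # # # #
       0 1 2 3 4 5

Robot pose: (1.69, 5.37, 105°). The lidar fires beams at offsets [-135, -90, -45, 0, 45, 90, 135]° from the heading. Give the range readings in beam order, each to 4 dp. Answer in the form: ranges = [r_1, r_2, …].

beam 1: φ=-135°, α=330°
  dir = (cos 330°, sin 330°) = (0.8660, -0.5000); from cell (1,5)
  next x-line at t=0.3580, next y-line at t=0.7400; Δt_x=1.1547, Δt_y=2.0000
    x: enter (2,5) at t=0.3580
    y: enter (2,4) at t=0.7400
    x: enter (3,4) at t=1.5127
    x: enter (4,4) at t=2.6674
    y: enter (4,3) at t=2.7400
    x: enter (5,3) at t=3.8221 ← occupied
  → r_1 = 3.8221
beam 2: φ=-90°, α=15°
  dir = (cos 15°, sin 15°) = (0.9659, 0.2588); from cell (1,5)
  next x-line at t=0.3209, next y-line at t=2.4341; Δt_x=1.0353, Δt_y=3.8637
    x: enter (2,5) at t=0.3209
    x: enter (3,5) at t=1.3562
    x: enter (4,5) at t=2.3915
    y: enter (4,6) at t=2.4341 ← occupied
  → r_2 = 2.4341
beam 3: φ=-45°, α=60°
  dir = (cos 60°, sin 60°) = (0.5000, 0.8660); from cell (1,5)
  next x-line at t=0.6200, next y-line at t=0.7275; Δt_x=2.0000, Δt_y=1.1547
    x: enter (2,5) at t=0.6200
    y: enter (2,6) at t=0.7275 ← occupied
  → r_3 = 0.7275
beam 4: φ=0°, α=105°
  dir = (cos 105°, sin 105°) = (-0.2588, 0.9659); from cell (1,5)
  next x-line at t=2.6660, next y-line at t=0.6522; Δt_x=3.8637, Δt_y=1.0353
    y: enter (1,6) at t=0.6522 ← occupied
  → r_4 = 0.6522
beam 5: φ=45°, α=150°
  dir = (cos 150°, sin 150°) = (-0.8660, 0.5000); from cell (1,5)
  next x-line at t=0.7967, next y-line at t=1.2600; Δt_x=1.1547, Δt_y=2.0000
    x: enter (0,5) at t=0.7967 ← occupied
  → r_5 = 0.7967
beam 6: φ=90°, α=195°
  dir = (cos 195°, sin 195°) = (-0.9659, -0.2588); from cell (1,5)
  next x-line at t=0.7143, next y-line at t=1.4296; Δt_x=1.0353, Δt_y=3.8637
    x: enter (0,5) at t=0.7143 ← occupied
  → r_6 = 0.7143
beam 7: φ=135°, α=240°
  dir = (cos 240°, sin 240°) = (-0.5000, -0.8660); from cell (1,5)
  next x-line at t=1.3800, next y-line at t=0.4272; Δt_x=2.0000, Δt_y=1.1547
    y: enter (1,4) at t=0.4272 ← occupied
  → r_7 = 0.4272

ranges = [3.8221, 2.4341, 0.7275, 0.6522, 0.7967, 0.7143, 0.4272]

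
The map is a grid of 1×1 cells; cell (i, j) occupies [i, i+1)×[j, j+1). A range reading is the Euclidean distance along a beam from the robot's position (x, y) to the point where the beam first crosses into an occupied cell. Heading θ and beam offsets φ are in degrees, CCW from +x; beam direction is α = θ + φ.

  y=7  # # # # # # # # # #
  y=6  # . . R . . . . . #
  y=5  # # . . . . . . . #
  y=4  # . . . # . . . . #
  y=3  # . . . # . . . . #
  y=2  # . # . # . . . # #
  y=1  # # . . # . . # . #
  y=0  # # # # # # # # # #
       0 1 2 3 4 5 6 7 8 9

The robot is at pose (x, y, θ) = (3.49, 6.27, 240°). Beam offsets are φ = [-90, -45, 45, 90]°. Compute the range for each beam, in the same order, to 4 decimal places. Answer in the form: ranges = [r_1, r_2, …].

beam 1: φ=-90°, α=150°
  direction (-0.8660, 0.5000); cell (3,6); t to first gridline: x 0.5658, y 1.4600 (then +1.1547 / +2.0000)
    (2,6) via x @ 0.5658
    (2,7) via y @ 1.4600  # hit
  → r_1 = 1.4600
beam 2: φ=-45°, α=195°
  direction (-0.9659, -0.2588); cell (3,6); t to first gridline: x 0.5073, y 1.0432 (then +1.0353 / +3.8637)
    (2,6) via x @ 0.5073
    (2,5) via y @ 1.0432
    (1,5) via x @ 1.5426  # hit
  → r_2 = 1.5426
beam 3: φ=45°, α=285°
  direction (0.2588, -0.9659); cell (3,6); t to first gridline: x 1.9705, y 0.2795 (then +3.8637 / +1.0353)
    (3,5) via y @ 0.2795
    (3,4) via y @ 1.3148
    (4,4) via x @ 1.9705  # hit
  → r_3 = 1.9705
beam 4: φ=90°, α=330°
  direction (0.8660, -0.5000); cell (3,6); t to first gridline: x 0.5889, y 0.5400 (then +1.1547 / +2.0000)
    (3,5) via y @ 0.5400
    (4,5) via x @ 0.5889
    (5,5) via x @ 1.7436
    (5,4) via y @ 2.5400
    (6,4) via x @ 2.8983
    (7,4) via x @ 4.0530
    (7,3) via y @ 4.5400
    (8,3) via x @ 5.2077
    (9,3) via x @ 6.3624  # hit
  → r_4 = 6.3624

ranges = [1.4600, 1.5426, 1.9705, 6.3624]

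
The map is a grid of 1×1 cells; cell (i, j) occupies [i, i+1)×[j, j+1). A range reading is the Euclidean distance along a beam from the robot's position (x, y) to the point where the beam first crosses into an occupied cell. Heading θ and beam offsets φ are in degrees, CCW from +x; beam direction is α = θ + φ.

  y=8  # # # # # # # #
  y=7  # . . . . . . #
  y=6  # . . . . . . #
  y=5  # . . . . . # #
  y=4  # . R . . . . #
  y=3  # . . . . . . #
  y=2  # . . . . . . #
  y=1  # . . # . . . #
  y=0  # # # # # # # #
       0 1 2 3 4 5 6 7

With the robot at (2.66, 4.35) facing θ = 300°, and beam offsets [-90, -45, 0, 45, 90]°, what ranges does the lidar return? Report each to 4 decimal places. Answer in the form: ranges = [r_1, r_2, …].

beam 1: φ=-90°, α=210°
  cosα=-0.8660 sinα=-0.5000 | (2,4) | tMaxX 0.7621 tMaxY 0.7000 | tΔX 1.1547 tΔY 2.0000
    t=0.7000 [y] (2,3)
    t=0.7621 [x] (1,3)
    t=1.9168 [x] (0,3) — stop
  → r_1 = 1.9168
beam 2: φ=-45°, α=255°
  cosα=-0.2588 sinα=-0.9659 | (2,4) | tMaxX 2.5500 tMaxY 0.3623 | tΔX 3.8637 tΔY 1.0353
    t=0.3623 [y] (2,3)
    t=1.3976 [y] (2,2)
    t=2.4329 [y] (2,1)
    t=2.5500 [x] (1,1)
    t=3.4682 [y] (1,0) — stop
  → r_2 = 3.4682
beam 3: φ=0°, α=300°
  cosα=0.5000 sinα=-0.8660 | (2,4) | tMaxX 0.6800 tMaxY 0.4041 | tΔX 2.0000 tΔY 1.1547
    t=0.4041 [y] (2,3)
    t=0.6800 [x] (3,3)
    t=1.5588 [y] (3,2)
    t=2.6800 [x] (4,2)
    t=2.7135 [y] (4,1)
    t=3.8682 [y] (4,0) — stop
  → r_3 = 3.8682
beam 4: φ=45°, α=345°
  cosα=0.9659 sinα=-0.2588 | (2,4) | tMaxX 0.3520 tMaxY 1.3523 | tΔX 1.0353 tΔY 3.8637
    t=0.3520 [x] (3,4)
    t=1.3523 [y] (3,3)
    t=1.3873 [x] (4,3)
    t=2.4225 [x] (5,3)
    t=3.4578 [x] (6,3)
    t=4.4931 [x] (7,3) — stop
  → r_4 = 4.4931
beam 5: φ=90°, α=30°
  cosα=0.8660 sinα=0.5000 | (2,4) | tMaxX 0.3926 tMaxY 1.3000 | tΔX 1.1547 tΔY 2.0000
    t=0.3926 [x] (3,4)
    t=1.3000 [y] (3,5)
    t=1.5473 [x] (4,5)
    t=2.7020 [x] (5,5)
    t=3.3000 [y] (5,6)
    t=3.8567 [x] (6,6)
    t=5.0114 [x] (7,6) — stop
  → r_5 = 5.0114

ranges = [1.9168, 3.4682, 3.8682, 4.4931, 5.0114]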